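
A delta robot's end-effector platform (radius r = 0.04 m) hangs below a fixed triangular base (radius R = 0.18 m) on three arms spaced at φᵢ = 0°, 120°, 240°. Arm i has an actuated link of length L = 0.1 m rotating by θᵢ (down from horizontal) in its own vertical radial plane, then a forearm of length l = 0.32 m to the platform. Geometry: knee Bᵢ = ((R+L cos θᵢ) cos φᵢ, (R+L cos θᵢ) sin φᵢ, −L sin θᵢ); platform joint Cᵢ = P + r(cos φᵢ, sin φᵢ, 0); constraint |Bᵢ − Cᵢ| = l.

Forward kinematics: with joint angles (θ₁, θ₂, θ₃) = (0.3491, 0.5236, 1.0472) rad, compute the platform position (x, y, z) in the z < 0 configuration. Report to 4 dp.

(0.0416, 0.0453, -0.2859)

O1 = (0.2340·cos0.0°, 0.2340·sin0.0°, -0.0342) = (0.2340, 0.0000, -0.0342)
arm 2 at φ=120.0°: ρ2 = 0.2266;  O2 = (-0.1133, 0.1962, -0.0500)
O3 = (0.1900·cos240.0°, 0.1900·sin240.0°, -0.0866) = (-0.0950, -0.1645, -0.0866)
eliminate P² terms by subtracting sphere 1 from 2 and 3
plane₁₂: -0.6945x+0.3925y+-0.0316z = -0.0021
Cramer: x(z) = 0.0113-0.1058z;  y(z) = 0.0148-0.1068z
quadratic in z: (1.0226)z²+(0.1124)z+(-0.0514)=0, √Δ=0.4723 → z ∈ {-0.2859, 0.1760}; z = -0.2859 (taking z<0)
x = 0.0416, y = 0.0453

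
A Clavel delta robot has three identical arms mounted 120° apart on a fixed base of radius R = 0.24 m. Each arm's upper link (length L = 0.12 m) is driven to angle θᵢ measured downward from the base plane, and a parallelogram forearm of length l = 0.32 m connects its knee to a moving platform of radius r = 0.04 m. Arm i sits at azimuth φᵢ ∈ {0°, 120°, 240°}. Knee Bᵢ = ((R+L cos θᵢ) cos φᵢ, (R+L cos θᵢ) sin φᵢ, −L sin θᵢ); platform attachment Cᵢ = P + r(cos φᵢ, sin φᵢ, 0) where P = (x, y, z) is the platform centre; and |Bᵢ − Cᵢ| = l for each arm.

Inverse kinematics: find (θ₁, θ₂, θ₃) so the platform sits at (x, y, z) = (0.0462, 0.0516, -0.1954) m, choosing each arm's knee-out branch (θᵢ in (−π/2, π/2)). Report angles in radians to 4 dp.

arm 1 (φ=0.0°): x'=0.0462, y'=0.0516
  A=0.1538, B=-0.1954, C=(l²−L²−A²−y'²−z²)/(2L)=0.0979
  √(A²+B²)=0.2487;  θ1 = -0.9040+1.1660 ≈ 0.2621
rotate P by −φ2: (0.0216, -0.0658, -0.1954)
  A=0.1784, B=-0.1954, C=(l²−L²−A²−y'²−z²)/(2L)=0.0569
  γ=atan2(-0.1954,0.1784)=-0.8308;  ψ=arccos(0.2151)=1.3541;  θ2=γ+ψ≈0.5232
rotate P by −φ3: (-0.0678, 0.0142, -0.1954)
  e−x'=0.2678;  (l²−L²−(e−x')²−y'²−z²)/2L = -0.0921
  √(A²+B²)=0.3315;  θ3 = -0.6304+1.8522 ≈ 1.2218

θ₁ = 0.2621, θ₂ = 0.5232, θ₃ = 1.2218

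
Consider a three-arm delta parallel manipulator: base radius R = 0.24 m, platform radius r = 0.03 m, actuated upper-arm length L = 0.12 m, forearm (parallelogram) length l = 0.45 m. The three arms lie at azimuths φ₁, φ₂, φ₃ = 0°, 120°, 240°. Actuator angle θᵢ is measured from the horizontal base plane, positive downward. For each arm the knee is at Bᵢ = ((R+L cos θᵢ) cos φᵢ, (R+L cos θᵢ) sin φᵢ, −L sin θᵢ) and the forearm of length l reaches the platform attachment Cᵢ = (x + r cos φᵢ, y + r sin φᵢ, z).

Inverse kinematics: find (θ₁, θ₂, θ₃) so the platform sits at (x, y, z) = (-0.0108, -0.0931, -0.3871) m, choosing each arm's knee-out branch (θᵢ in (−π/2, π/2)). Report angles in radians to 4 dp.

rotate P by −φ1: (-0.0108, -0.0931, -0.3871)
  A=0.2208, B=-0.3871, C=(l²−L²−A²−y'²−z²)/(2L)=-0.0799
  θ1 = atan2(B,A) + arccos(C/0.4456) = 0.6985
rotate P by −φ2: (-0.0752, 0.0559, -0.3871)
  A=0.2852, B=-0.3871, C=(l²−L²−A²−y'²−z²)/(2L)=-0.1926
  √(A²+B²)=0.4808;  θ2 = -0.9358+1.9829 ≈ 1.0472
arm 3 (φ=240.0°): x'=0.0860, y'=0.0372
  A=0.1240, B=-0.3871, C=(l²−L²−A²−y'²−z²)/(2L)=0.0896
  θ3 = atan2(B,A) + arccos(C/0.4065) = 0.0877

θ₁ = 0.6985, θ₂ = 1.0472, θ₃ = 0.0877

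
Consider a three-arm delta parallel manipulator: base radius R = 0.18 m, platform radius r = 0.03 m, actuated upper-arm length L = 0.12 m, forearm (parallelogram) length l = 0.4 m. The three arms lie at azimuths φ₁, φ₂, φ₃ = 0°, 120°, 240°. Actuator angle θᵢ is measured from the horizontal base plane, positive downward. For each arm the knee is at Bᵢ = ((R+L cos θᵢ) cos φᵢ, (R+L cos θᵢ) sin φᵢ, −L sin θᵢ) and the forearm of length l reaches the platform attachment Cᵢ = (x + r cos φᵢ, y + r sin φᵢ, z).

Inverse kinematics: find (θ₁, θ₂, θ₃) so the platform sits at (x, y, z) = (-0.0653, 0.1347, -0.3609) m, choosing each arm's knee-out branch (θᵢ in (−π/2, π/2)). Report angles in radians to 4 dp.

θ₁ = 1.0469, θ₂ = -0.1749, θ₃ = 1.1344

rotate P by −φ1: (-0.0653, 0.1347, -0.3609)
  A=0.2153, B=-0.3609, C=(l²−L²−A²−y'²−z²)/(2L)=-0.2048
  γ=atan2(-0.3609,0.2153)=-1.0329;  ψ=arccos(-0.4873)=2.0798;  θ1=γ+ψ≈1.0469
φ2=120.0° → target in arm frame (0.1493, -0.0108)
  e−x'=0.0007;  (l²−L²−(e−x')²−y'²−z²)/2L = 0.0635
  √(A²+B²)=0.3609;  θ2 = -1.5689+1.3940 ≈ -0.1749
arm 3 (φ=240.0°): x'=-0.0840, y'=-0.1239
  A cos θ + B sin θ = C:  0.2340·cos θ + -0.3609·sin θ = -0.2282
  γ=atan2(-0.3609,0.2340)=-0.9956;  ψ=arccos(-0.5304)=2.1299;  θ3=γ+ψ≈1.1344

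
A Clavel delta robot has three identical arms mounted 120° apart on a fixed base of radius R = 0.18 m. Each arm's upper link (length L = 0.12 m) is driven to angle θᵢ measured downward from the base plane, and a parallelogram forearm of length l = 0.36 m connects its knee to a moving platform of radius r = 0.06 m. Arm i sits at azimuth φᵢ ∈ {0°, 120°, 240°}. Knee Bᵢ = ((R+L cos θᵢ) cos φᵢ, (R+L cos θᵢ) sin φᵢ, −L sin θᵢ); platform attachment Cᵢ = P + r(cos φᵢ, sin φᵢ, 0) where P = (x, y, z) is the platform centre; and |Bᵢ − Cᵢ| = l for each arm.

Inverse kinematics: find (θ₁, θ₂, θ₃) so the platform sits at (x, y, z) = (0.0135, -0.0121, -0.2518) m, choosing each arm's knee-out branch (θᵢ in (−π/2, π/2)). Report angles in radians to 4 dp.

θ₁ = -0.2614, θ₂ = 0.0000, θ₃ = -0.1743

φ1=0.0° → target in arm frame (0.0135, -0.0121)
  A cos θ + B sin θ = C:  0.1065·cos θ + -0.2518·sin θ = 0.1680
  θ1 = atan2(B,A) + arccos(C/0.2734) = -0.2614
φ2=120.0° → target in arm frame (-0.0172, -0.0056)
  A cos θ + B sin θ = C:  0.1372·cos θ + -0.2518·sin θ = 0.1372
  √(A²+B²)=0.2868;  θ2 = -1.0718+1.0718 ≈ 0.0000
φ3=240.0° → target in arm frame (0.0037, 0.0177)
  A=0.1163, B=-0.2518, C=(l²−L²−A²−y'²−z²)/(2L)=0.1582
  γ=atan2(-0.2518,0.1163)=-1.1382;  ψ=arccos(0.5703)=0.9639;  θ3=γ+ψ≈-0.1743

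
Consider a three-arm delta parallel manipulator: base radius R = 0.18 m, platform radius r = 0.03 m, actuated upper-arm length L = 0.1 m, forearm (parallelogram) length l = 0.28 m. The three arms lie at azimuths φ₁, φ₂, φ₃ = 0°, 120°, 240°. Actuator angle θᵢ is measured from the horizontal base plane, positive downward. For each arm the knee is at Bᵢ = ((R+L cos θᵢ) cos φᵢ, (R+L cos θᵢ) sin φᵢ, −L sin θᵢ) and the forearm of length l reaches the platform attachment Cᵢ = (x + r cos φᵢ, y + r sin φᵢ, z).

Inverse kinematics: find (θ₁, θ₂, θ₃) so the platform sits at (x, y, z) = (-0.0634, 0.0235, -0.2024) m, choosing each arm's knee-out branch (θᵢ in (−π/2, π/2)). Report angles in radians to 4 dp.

rotate P by −φ1: (-0.0634, 0.0235, -0.2024)
  A=0.2134, B=-0.2024, C=(l²−L²−A²−y'²−z²)/(2L)=-0.0933
  θ1 = atan2(B,A) + arccos(C/0.2941) = 1.1346
rotate P by −φ2: (0.0521, 0.0432, -0.2024)
  A=0.0979, B=-0.2024, C=(l²−L²−A²−y'²−z²)/(2L)=0.0799
  γ=atan2(-0.2024,0.0979)=-1.1201;  ψ=arccos(0.3553)=1.2076;  θ2=γ+ψ≈0.0875
φ3=240.0° → target in arm frame (0.0113, -0.0667)
  e−x'=0.1387;  (l²−L²−(e−x')²−y'²−z²)/2L = 0.0188
  θ3 = atan2(B,A) + arccos(C/0.2453) = 0.5238

θ₁ = 1.1346, θ₂ = 0.0875, θ₃ = 0.5238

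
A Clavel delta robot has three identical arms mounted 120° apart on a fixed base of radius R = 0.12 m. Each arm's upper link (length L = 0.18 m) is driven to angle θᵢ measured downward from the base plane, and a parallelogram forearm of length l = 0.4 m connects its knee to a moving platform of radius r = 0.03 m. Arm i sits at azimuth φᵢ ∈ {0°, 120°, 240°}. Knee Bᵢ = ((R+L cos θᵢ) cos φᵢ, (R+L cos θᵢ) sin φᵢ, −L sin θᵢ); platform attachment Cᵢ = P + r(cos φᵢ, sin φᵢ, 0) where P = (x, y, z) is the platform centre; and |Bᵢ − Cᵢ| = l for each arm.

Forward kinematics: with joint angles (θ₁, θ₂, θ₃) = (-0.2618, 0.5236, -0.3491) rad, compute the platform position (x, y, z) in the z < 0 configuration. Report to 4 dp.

(0.0469, -0.0986, -0.2746)

arm 1 at φ=0.0°: e+L cos θ1 = 0.2639;  centre 1 = (0.2639, 0.0000, 0.0466)
φ2=120.0°: virtual centre (-0.1229, 0.2129, -0.0900), radius l
arm 3 at φ=240.0°: e+L cos θ3 = 0.2591;  centre 3 = (-0.1296, -0.2244, 0.0616)
|centre ₂|²−|centre ₁|² = -0.0032;  |centre ₃|²−|centre ₁|² = -0.0009
linear system: -0.7736x+0.4259y = -0.0032−-0.2732z; -0.7869x+-0.4488y = -0.0009−0.0300z
Cramer: x(z) = 0.0027-0.1610z;  y(z) = -0.0028+0.3490z
into |P−centre ₁|² = l²: 1.1477z² + -0.0110z + -0.0896 = 0;  Δ = 0.4114;  z = -0.2746 or 0.2842 → z<0 root = -0.2746
x = 0.0469, y = -0.0986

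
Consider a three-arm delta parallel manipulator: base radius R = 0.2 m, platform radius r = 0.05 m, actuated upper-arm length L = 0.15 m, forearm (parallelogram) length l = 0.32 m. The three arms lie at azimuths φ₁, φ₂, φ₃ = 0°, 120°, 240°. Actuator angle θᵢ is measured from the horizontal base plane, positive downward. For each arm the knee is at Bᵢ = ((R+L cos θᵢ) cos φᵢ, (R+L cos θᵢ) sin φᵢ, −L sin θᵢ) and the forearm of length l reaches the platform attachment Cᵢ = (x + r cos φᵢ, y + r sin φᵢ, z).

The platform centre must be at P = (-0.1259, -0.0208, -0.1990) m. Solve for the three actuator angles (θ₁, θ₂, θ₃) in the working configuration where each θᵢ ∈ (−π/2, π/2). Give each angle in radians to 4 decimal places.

φ1=0.0° → target in arm frame (-0.1259, -0.0208)
  e−x'=0.2759;  (l²−L²−(e−x')²−y'²−z²)/2L = -0.1208
  γ=atan2(-0.1990,0.2759)=-0.6249;  ψ=arccos(-0.3552)=1.9340;  θ1=γ+ψ≈1.3091
rotate P by −φ2: (0.0449, 0.1194, -0.1990)
  A=0.1051, B=-0.1990, C=(l²−L²−A²−y'²−z²)/(2L)=0.0500
  θ2 = atan2(B,A) + arccos(C/0.2250) = 0.2618
φ3=240.0° → target in arm frame (0.0810, -0.0986)
  e−x'=0.0690;  (l²−L²−(e−x')²−y'²−z²)/2L = 0.0860
  √(A²+B²)=0.2106;  θ3 = -1.2369+1.1501 ≈ -0.0867

θ₁ = 1.3091, θ₂ = 0.2618, θ₃ = -0.0867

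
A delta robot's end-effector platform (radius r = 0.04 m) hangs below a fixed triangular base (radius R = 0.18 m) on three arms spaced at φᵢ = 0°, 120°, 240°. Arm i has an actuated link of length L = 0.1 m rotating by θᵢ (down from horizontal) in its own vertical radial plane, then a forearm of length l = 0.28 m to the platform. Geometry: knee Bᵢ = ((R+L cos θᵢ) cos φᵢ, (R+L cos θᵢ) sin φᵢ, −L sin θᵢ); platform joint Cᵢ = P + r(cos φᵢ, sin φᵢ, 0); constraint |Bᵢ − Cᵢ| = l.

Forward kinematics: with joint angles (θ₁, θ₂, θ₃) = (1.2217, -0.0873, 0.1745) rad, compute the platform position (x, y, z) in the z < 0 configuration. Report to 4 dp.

φ1=0.0°: virtual centre (0.1742, 0.0000, -0.0940), radius l
arm 2 at φ=120.0°: (R−r)+L cos θ2 = 0.2396;  centre 2 = (-0.1198, 0.2075, 0.0087)
centre 3 = (0.2385·cos240.0°, 0.2385·sin240.0°, -0.0174) = (-0.1192, -0.2065, -0.0174)
|centre ₂|²−|centre ₁|² = 0.0183;  |centre ₃|²−|centre ₁|² = 0.0180
linear system: -0.5880x+0.4150y = 0.0183−0.2054z; -0.5869x+-0.4131y = 0.0180−0.1532z
det = 0.4865;  x = -0.0309+0.3051z,  y = 0.0003+-0.0626z
quadratic in z: (1.0970)z²+(0.0627)z+(-0.0275)=0, √Δ=0.3530 → z ∈ {-0.1895, 0.1323}; z = -0.1895 (taking z<0)
x = -0.0887, y = 0.0122

(-0.0887, 0.0122, -0.1895)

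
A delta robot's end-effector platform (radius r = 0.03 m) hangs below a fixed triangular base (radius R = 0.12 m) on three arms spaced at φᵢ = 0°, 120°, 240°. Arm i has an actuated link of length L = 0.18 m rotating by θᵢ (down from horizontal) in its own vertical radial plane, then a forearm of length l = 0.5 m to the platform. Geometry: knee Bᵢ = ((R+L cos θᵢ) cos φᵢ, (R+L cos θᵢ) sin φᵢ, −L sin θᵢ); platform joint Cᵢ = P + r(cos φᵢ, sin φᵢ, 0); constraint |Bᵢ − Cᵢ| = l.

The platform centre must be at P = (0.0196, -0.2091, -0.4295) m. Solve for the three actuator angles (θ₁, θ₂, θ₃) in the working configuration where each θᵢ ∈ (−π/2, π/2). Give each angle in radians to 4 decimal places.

rotate P by −φ1: (0.0196, -0.2091, -0.4295)
  A cos θ + B sin θ = C:  0.0704·cos θ + -0.4295·sin θ = -0.0432
  θ1 = atan2(B,A) + arccos(C/0.4352) = 0.2619
arm 2 (φ=120.0°): x'=-0.1909, y'=0.0876
  A cos θ + B sin θ = C:  0.2809·cos θ + -0.4295·sin θ = -0.1484
  θ2 = atan2(B,A) + arccos(C/0.5132) = 0.8726
arm 3 (φ=240.0°): x'=0.1713, y'=0.1215
  A cos θ + B sin θ = C:  -0.0813·cos θ + -0.4295·sin θ = 0.0327
  γ=atan2(-0.4295,-0.0813)=-1.7578;  ψ=arccos(0.0747)=1.4960;  θ3=γ+ψ≈-0.2618

θ₁ = 0.2619, θ₂ = 0.8726, θ₃ = -0.2618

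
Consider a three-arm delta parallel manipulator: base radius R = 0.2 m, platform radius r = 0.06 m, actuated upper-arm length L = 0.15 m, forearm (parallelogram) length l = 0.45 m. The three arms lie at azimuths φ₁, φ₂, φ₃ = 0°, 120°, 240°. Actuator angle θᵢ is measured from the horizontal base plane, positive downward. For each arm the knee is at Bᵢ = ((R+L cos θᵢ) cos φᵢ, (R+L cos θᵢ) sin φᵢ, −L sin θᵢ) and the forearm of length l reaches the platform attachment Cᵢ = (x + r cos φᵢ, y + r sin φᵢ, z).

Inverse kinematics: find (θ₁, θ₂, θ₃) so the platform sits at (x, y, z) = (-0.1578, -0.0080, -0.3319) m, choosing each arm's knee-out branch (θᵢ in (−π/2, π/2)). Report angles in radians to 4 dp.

θ₁ = 0.8731, θ₂ = -0.2612, θ₃ = -0.3489

arm 1 (φ=0.0°): x'=-0.1578, y'=-0.0080
  e−x'=0.2978;  (l²−L²−(e−x')²−y'²−z²)/2L = -0.0630
  γ=atan2(-0.3319,0.2978)=-0.8395;  ψ=arccos(-0.1413)=1.7126;  θ1=γ+ψ≈0.8731
φ2=120.0° → target in arm frame (0.0720, 0.1407)
  A=0.0680, B=-0.3319, C=(l²−L²−A²−y'²−z²)/(2L)=0.1514
  √(A²+B²)=0.3388;  θ2 = -1.3686+1.1074 ≈ -0.2612
rotate P by −φ3: (0.0858, -0.1327, -0.3319)
  A=0.0542, B=-0.3319, C=(l²−L²−A²−y'²−z²)/(2L)=0.1644
  γ=atan2(-0.3319,0.0542)=-1.4090;  ψ=arccos(0.4888)=1.0601;  θ3=γ+ψ≈-0.3489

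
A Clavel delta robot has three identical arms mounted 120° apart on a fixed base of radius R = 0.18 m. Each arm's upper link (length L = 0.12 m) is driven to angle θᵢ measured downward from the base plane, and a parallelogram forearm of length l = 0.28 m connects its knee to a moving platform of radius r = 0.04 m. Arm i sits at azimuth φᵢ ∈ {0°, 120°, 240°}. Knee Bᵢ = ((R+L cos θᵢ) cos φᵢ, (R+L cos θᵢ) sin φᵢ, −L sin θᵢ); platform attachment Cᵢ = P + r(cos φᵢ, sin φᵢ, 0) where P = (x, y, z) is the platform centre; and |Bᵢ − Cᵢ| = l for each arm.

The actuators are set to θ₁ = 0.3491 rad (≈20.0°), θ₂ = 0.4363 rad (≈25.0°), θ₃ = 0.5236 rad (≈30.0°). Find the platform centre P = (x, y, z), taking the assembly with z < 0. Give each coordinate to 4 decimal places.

(0.0092, 0.0055, -0.1791)

φ1=0.0°: virtual centre (0.2528, 0.0000, -0.0410), radius l
S2 = (0.2488·cos120.0°, 0.2488·sin120.0°, -0.0507) = (-0.1244, 0.2154, -0.0507)
S3 = (0.2439·cos240.0°, 0.2439·sin240.0°, -0.0600) = (-0.1220, -0.2112, -0.0600)
|S₂|²−|S₁|² = -0.0011;  |S₃|²−|S₁|² = -0.0025
plane₁₂: -0.7543x+0.4309y+-0.0193z = -0.0011
det = 0.6416;  x = 0.0024+-0.0382z,  y = 0.0016+-0.0220z
into |P−S₁|² = l²: 1.0019z² + 0.1011z + -0.0140 = 0;  Δ = 0.0665;  z = -0.1791 or 0.0782 → z<0 root = -0.1791
x = 0.0092, y = 0.0055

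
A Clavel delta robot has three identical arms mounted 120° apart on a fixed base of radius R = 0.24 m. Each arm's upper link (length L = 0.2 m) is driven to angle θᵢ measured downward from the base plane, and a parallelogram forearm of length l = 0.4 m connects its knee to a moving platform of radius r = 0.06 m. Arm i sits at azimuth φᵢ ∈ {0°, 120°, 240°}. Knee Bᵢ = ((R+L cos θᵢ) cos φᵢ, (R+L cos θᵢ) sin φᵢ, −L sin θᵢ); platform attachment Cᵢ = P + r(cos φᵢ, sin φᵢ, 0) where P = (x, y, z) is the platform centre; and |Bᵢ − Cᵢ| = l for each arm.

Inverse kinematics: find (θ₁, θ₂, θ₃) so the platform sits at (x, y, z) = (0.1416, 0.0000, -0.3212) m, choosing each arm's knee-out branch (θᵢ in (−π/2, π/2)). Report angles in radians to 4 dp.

θ₁ = 0.0000, θ₂ = 1.0472, θ₃ = 1.0472

arm 1 (φ=0.0°): x'=0.1416, y'=0.0000
  A=0.0384, B=-0.3212, C=(l²−L²−A²−y'²−z²)/(2L)=0.0384
  γ=atan2(-0.3212,0.0384)=-1.4518;  ψ=arccos(0.1187)=1.4518;  θ1=γ+ψ≈0.0000
φ2=120.0° → target in arm frame (-0.0708, -0.1226)
  e−x'=0.2508;  (l²−L²−(e−x')²−y'²−z²)/2L = -0.1528
  √(A²+B²)=0.4075;  θ2 = -0.9079+1.9551 ≈ 1.0472
arm 3 (φ=240.0°): x'=-0.0708, y'=0.1226
  A=0.2508, B=-0.3212, C=(l²−L²−A²−y'²−z²)/(2L)=-0.1528
  √(A²+B²)=0.4075;  θ3 = -0.9079+1.9551 ≈ 1.0472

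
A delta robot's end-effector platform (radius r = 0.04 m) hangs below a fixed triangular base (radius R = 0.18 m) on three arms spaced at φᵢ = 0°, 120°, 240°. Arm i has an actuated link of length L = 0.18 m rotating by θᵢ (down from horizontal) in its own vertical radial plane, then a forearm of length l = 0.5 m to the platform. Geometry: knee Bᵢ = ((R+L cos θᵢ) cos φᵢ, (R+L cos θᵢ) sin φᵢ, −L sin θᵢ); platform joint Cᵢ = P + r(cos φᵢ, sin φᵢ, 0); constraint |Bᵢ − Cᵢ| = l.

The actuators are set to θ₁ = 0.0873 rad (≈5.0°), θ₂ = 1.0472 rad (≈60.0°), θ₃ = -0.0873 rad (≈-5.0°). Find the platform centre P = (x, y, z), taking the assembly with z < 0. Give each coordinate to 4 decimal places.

arm 1 at φ=0.0°: e+L cos θ1 = 0.3193;  S1 = (0.3193, 0.0000, -0.0157)
φ2=120.0°: virtual centre (-0.1150, 0.1992, -0.1559), radius l
arm 3 at φ=240.0°: e+L cos θ3 = 0.3193;  S3 = (-0.1597, -0.2765, 0.0157)
subtract pairs → two planes through P
linear system: -0.8686x+0.3984y = -0.0250−-0.2804z; -0.9579x+-0.5531y = 0.0000−0.0628z
det = 0.8620;  x = 0.0160+-0.1509z,  y = -0.0278+0.3748z
into |P−S₁|² = l²: 1.1633z² + 0.1021z + -0.1570 = 0;  Δ = 0.7410;  z = -0.4139 or 0.3261 → z<0 root = -0.4139
x = 0.0785, y = -0.1829

(0.0785, -0.1829, -0.4139)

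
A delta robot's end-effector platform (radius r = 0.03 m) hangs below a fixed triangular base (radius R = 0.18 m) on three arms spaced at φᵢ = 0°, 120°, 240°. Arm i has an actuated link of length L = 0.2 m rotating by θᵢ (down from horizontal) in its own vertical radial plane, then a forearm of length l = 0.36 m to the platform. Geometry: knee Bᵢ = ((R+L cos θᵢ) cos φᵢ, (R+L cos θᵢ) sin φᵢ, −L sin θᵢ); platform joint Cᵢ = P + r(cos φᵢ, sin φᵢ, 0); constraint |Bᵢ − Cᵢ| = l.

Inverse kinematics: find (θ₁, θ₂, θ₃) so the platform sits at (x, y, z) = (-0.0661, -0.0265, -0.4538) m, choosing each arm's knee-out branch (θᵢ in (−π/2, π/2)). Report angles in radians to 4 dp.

θ₁ = 1.3961, θ₂ = 1.1346, θ₃ = 0.9598

rotate P by −φ1: (-0.0661, -0.0265, -0.4538)
  e−x'=0.2161;  (l²−L²−(e−x')²−y'²−z²)/2L = -0.4093
  √(A²+B²)=0.5026;  θ1 = -1.1264+2.5225 ≈ 1.3961
rotate P by −φ2: (0.0101, 0.0705, -0.4538)
  A=0.1399, B=-0.4538, C=(l²−L²−A²−y'²−z²)/(2L)=-0.3522
  √(A²+B²)=0.4749;  θ2 = -1.2718+2.4063 ≈ 1.1346
arm 3 (φ=240.0°): x'=0.0560, y'=-0.0440
  A cos θ + B sin θ = C:  0.0940·cos θ + -0.4538·sin θ = -0.3178
  γ=atan2(-0.4538,0.0940)=-1.3665;  ψ=arccos(-0.6857)=2.3263;  θ3=γ+ψ≈0.9598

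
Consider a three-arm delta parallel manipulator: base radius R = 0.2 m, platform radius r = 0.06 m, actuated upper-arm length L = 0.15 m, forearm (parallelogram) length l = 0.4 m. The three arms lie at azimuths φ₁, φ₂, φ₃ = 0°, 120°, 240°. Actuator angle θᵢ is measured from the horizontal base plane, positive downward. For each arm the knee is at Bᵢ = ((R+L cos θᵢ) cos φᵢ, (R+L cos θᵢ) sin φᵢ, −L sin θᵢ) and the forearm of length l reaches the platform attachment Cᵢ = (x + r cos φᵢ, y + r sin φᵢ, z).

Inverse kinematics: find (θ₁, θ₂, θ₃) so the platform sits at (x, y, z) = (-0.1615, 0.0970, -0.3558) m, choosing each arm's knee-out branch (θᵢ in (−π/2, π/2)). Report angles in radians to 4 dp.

θ₁ = 1.3962, θ₂ = -0.0877, θ₃ = 0.7855

arm 1 (φ=0.0°): x'=-0.1615, y'=0.0970
  A cos θ + B sin θ = C:  0.3015·cos θ + -0.3558·sin θ = -0.2980
  γ=atan2(-0.3558,0.3015)=-0.8678;  ψ=arccos(-0.6390)=2.2640;  θ1=γ+ψ≈1.3962
rotate P by −φ2: (0.1648, 0.0914, -0.3558)
  e−x'=-0.0248;  (l²−L²−(e−x')²−y'²−z²)/2L = 0.0065
  θ2 = atan2(B,A) + arccos(C/0.3567) = -0.0877
arm 3 (φ=240.0°): x'=-0.0033, y'=-0.1884
  A=0.1433, B=-0.3558, C=(l²−L²−A²−y'²−z²)/(2L)=-0.1503
  γ=atan2(-0.3558,0.1433)=-1.1880;  ψ=arccos(-0.3919)=1.9735;  θ3=γ+ψ≈0.7855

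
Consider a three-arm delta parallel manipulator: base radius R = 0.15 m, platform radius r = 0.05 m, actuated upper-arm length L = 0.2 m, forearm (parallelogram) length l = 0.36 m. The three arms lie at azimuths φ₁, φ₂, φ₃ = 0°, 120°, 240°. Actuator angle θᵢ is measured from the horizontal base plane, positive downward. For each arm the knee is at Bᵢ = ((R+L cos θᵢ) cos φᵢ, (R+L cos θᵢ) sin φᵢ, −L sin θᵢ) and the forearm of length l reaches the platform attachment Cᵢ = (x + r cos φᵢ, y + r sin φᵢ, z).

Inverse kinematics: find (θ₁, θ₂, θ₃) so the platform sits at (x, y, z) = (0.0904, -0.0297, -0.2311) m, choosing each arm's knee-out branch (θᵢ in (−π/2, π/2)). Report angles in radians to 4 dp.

rotate P by −φ1: (0.0904, -0.0297, -0.2311)
  A cos θ + B sin θ = C:  0.0096·cos θ + -0.2311·sin θ = 0.0880
  γ=atan2(-0.2311,0.0096)=-1.5293;  ψ=arccos(0.3807)=1.1803;  θ1=γ+ψ≈-0.3490
φ2=120.0° → target in arm frame (-0.0709, -0.0634)
  A=0.1709, B=-0.2311, C=(l²−L²−A²−y'²−z²)/(2L)=0.0074
  θ2 = atan2(B,A) + arccos(C/0.2874) = 0.6111
arm 3 (φ=240.0°): x'=-0.0195, y'=0.0931
  A=0.1195, B=-0.2311, C=(l²−L²−A²−y'²−z²)/(2L)=0.0331
  √(A²+B²)=0.2602;  θ3 = -1.0936+1.4432 ≈ 0.3496

θ₁ = -0.3490, θ₂ = 0.6111, θ₃ = 0.3496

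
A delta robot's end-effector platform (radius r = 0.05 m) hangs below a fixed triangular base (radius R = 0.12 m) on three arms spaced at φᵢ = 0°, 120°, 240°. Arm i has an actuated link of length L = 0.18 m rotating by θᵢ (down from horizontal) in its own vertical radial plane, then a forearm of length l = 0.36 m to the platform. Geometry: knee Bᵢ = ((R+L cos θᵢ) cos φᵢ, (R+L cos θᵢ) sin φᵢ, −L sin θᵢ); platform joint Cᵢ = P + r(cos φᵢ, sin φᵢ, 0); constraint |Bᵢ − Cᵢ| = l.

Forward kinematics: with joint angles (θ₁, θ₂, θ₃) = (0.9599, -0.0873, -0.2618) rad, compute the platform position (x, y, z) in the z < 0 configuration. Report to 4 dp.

(-0.1702, -0.0185, -0.2537)

φ1=0.0°: virtual centre (0.1732, 0.0000, -0.1474), radius l
O2 = (0.2493·cos120.0°, 0.2493·sin120.0°, 0.0157) = (-0.1247, 0.2159, 0.0157)
O3 = (0.2439·cos240.0°, 0.2439·sin240.0°, 0.0466) = (-0.1219, -0.2112, 0.0466)
eliminate P² terms by subtracting sphere 1 from 2 and 3
linear system: -0.5958x+0.4318y = 0.0106−0.3263z; -0.5904x+-0.4224y = 0.0099−0.3881z
det = 0.5066;  x = -0.0173+0.6028z,  y = 0.0008+0.0762z
into |P−O₁|² = l²: 1.3692z² + 0.0653z + -0.0715 = 0;  Δ = 0.3961;  z = -0.2537 or 0.2060 → z<0 root = -0.2537
x = -0.1702, y = -0.0185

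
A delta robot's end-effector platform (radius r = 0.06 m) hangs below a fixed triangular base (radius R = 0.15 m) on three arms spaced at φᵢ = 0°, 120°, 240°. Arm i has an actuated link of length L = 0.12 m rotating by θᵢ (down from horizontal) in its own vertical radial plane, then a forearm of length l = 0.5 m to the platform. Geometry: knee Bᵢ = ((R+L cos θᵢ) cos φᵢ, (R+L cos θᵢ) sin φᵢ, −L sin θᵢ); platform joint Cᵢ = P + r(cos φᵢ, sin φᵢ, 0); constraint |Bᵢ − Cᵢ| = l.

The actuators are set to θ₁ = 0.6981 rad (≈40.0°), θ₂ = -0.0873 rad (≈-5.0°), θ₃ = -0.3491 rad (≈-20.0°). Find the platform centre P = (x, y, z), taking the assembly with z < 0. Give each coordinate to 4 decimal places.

(-0.1651, -0.0371, -0.4352)

centre 1 = (0.1819·cos0.0°, 0.1819·sin0.0°, -0.0771) = (0.1819, 0.0000, -0.0771)
centre 2 = (0.2095·cos120.0°, 0.2095·sin120.0°, 0.0105) = (-0.1048, 0.1815, 0.0105)
φ3=240.0°: virtual centre (-0.1014, -0.1756, 0.0410), radius l
eliminate P² terms by subtracting sphere 1 from 2 and 3
plane₁₂: -0.5734x+0.3629y+0.1752z = 0.0050
Cramer: x(z) = -0.0076+0.3619z;  y(z) = 0.0016+0.0891z
quadratic in z: (1.1389)z²+(0.0173)z+(-0.2081)=0, √Δ=0.9739 → z ∈ {-0.4352, 0.4199}; z = -0.4352 (taking z<0)
x = -0.1651, y = -0.0371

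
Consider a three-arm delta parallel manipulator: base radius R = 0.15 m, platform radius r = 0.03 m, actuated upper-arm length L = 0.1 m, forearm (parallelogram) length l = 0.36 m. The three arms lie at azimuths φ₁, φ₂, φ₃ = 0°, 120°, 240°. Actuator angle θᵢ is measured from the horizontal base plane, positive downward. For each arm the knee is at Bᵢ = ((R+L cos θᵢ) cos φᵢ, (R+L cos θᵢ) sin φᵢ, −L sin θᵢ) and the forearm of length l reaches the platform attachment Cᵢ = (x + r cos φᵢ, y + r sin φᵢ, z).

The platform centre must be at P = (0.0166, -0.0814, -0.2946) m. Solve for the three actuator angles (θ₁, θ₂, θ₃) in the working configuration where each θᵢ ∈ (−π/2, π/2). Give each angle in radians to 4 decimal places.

θ₁ = 0.0868, θ₂ = 0.6979, θ₃ = -0.2622

rotate P by −φ1: (0.0166, -0.0814, -0.2946)
  A=0.1034, B=-0.2946, C=(l²−L²−A²−y'²−z²)/(2L)=0.0775
  θ1 = atan2(B,A) + arccos(C/0.3122) = 0.0868
φ2=120.0° → target in arm frame (-0.0788, 0.0263)
  A cos θ + B sin θ = C:  0.1988·cos θ + -0.2946·sin θ = -0.0370
  θ2 = atan2(B,A) + arccos(C/0.3554) = 0.6979
arm 3 (φ=240.0°): x'=0.0622, y'=0.0551
  A=0.0578, B=-0.2946, C=(l²−L²−A²−y'²−z²)/(2L)=0.1322
  √(A²+B²)=0.3002;  θ3 = -1.3770+1.1149 ≈ -0.2622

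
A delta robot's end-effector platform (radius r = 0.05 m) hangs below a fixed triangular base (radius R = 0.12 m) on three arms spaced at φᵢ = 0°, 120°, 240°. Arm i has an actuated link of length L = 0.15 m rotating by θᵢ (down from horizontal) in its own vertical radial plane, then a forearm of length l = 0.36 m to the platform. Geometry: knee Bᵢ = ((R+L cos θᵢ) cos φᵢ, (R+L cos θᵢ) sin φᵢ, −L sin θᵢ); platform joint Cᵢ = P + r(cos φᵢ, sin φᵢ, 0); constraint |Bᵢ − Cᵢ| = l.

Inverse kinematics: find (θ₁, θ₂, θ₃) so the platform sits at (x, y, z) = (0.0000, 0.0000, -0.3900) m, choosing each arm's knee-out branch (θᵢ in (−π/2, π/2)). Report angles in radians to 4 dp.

θ₁ = 0.6108, θ₂ = 0.6108, θ₃ = 0.6108

arm 1 (φ=0.0°): x'=0.0000, y'=0.0000
  e−x'=0.0700;  (l²−L²−(e−x')²−y'²−z²)/2L = -0.1663
  √(A²+B²)=0.3962;  θ1 = -1.3932+2.0040 ≈ 0.6108
rotate P by −φ2: (0.0000, 0.0000, -0.3900)
  A cos θ + B sin θ = C:  0.0700·cos θ + -0.3900·sin θ = -0.1663
  γ=atan2(-0.3900,0.0700)=-1.3932;  ψ=arccos(-0.4198)=2.0040;  θ2=γ+ψ≈0.6108
arm 3 (φ=240.0°): x'=0.0000, y'=0.0000
  A cos θ + B sin θ = C:  0.0700·cos θ + -0.3900·sin θ = -0.1663
  √(A²+B²)=0.3962;  θ3 = -1.3932+2.0040 ≈ 0.6108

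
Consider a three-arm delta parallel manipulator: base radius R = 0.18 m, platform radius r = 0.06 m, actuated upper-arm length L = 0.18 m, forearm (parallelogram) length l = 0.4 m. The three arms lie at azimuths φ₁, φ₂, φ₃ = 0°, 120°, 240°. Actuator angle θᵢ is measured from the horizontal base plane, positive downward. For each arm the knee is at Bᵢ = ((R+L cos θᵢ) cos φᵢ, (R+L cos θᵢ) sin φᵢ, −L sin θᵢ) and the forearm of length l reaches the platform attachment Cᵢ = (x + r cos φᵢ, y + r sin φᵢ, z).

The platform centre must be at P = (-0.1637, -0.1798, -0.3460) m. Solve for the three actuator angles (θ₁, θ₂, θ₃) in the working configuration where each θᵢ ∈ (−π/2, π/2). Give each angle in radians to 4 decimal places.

φ1=0.0° → target in arm frame (-0.1637, -0.1798)
  A cos θ + B sin θ = C:  0.2837·cos θ + -0.3460·sin θ = -0.2915
  θ1 = atan2(B,A) + arccos(C/0.4474) = 1.3962
rotate P by −φ2: (-0.0739, 0.2317, -0.3460)
  e−x'=0.1939;  (l²−L²−(e−x')²−y'²−z²)/2L = -0.2316
  √(A²+B²)=0.3966;  θ2 = -1.0601+2.1943 ≈ 1.1342
φ3=240.0° → target in arm frame (0.2376, -0.0519)
  e−x'=-0.1176;  (l²−L²−(e−x')²−y'²−z²)/2L = -0.0240
  θ3 = atan2(B,A) + arccos(C/0.3654) = -0.2619

θ₁ = 1.3962, θ₂ = 1.1342, θ₃ = -0.2619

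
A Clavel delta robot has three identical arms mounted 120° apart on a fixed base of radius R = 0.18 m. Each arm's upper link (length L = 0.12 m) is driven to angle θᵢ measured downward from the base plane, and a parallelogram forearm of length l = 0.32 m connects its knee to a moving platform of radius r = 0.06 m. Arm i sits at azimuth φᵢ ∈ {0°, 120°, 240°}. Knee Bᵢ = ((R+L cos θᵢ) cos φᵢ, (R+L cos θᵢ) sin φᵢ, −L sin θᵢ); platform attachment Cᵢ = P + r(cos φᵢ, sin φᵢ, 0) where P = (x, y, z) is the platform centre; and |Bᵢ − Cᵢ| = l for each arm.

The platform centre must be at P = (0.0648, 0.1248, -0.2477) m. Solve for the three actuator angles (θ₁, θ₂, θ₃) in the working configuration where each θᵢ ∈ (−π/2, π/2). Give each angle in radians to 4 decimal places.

θ₁ = 0.0872, θ₂ = 0.0001, θ₃ = 1.3090

φ1=0.0° → target in arm frame (0.0648, 0.1248)
  e−x'=0.0552;  (l²−L²−(e−x')²−y'²−z²)/2L = 0.0334
  θ1 = atan2(B,A) + arccos(C/0.2538) = 0.0872
φ2=120.0° → target in arm frame (0.0757, -0.1185)
  A cos θ + B sin θ = C:  0.0443·cos θ + -0.2477·sin θ = 0.0443
  √(A²+B²)=0.2516;  θ2 = -1.3937+1.3938 ≈ 0.0001
rotate P by −φ3: (-0.1405, -0.0063, -0.2477)
  A=0.2605, B=-0.2477, C=(l²−L²−A²−y'²−z²)/(2L)=-0.1719
  √(A²+B²)=0.3595;  θ3 = -0.7603+2.0693 ≈ 1.3090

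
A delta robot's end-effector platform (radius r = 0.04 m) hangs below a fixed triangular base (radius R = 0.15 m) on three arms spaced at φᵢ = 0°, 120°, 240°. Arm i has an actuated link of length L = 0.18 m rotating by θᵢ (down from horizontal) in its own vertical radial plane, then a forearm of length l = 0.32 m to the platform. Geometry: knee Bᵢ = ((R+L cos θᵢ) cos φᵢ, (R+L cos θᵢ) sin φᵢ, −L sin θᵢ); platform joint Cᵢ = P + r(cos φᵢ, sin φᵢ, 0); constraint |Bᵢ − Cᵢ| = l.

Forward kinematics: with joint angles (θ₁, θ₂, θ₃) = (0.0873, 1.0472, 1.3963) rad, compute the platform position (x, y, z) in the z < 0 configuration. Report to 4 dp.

arm 1 at φ=0.0°: (R−r)+L cos θ1 = 0.2893;  centre 1 = (0.2893, 0.0000, -0.0157)
arm 2 at φ=120.0°: (R−r)+L cos θ2 = 0.2000;  centre 2 = (-0.1000, 0.1732, -0.1559)
arm 3 at φ=240.0°: (R−r)+L cos θ3 = 0.1413;  centre 3 = (-0.0706, -0.1223, -0.1773)
eliminate P² terms by subtracting sphere 1 from 2 and 3
[-0.7786 0.3464 -0.2804]·P = -0.0196;  [-0.7199 -0.2447 -0.3231]·P = -0.0326
det = 0.4399;  x = 0.0366+-0.4104z,  y = 0.0255+-0.1131z
quadratic in z: (1.1813)z²+(0.2331)z+(-0.0376)=0, √Δ=0.4818 → z ∈ {-0.3026, 0.1053}; z = -0.3026 (taking z<0)
x = 0.1608, y = 0.0597

(0.1608, 0.0597, -0.3026)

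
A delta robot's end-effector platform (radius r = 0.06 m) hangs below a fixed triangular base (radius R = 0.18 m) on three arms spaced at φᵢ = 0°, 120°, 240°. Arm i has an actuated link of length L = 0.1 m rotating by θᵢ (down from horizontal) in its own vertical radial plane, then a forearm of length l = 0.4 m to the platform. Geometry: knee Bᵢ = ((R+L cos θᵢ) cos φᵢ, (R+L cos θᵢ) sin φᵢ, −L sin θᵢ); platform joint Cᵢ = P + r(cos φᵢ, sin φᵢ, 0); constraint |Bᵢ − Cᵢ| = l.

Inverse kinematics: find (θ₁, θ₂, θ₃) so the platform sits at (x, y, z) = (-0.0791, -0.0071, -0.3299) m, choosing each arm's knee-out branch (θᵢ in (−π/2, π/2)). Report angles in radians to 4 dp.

θ₁ = 0.5239, θ₂ = -0.1739, θ₃ = -0.2617

rotate P by −φ1: (-0.0791, -0.0071, -0.3299)
  A=0.1991, B=-0.3299, C=(l²−L²−A²−y'²−z²)/(2L)=0.0074
  √(A²+B²)=0.3853;  θ1 = -1.0278+1.5517 ≈ 0.5239
arm 2 (φ=120.0°): x'=0.0334, y'=0.0721
  A=0.0866, B=-0.3299, C=(l²−L²−A²−y'²−z²)/(2L)=0.1424
  √(A²+B²)=0.3411;  θ2 = -1.3141+1.1402 ≈ -0.1739
φ3=240.0° → target in arm frame (0.0457, -0.0650)
  A cos θ + B sin θ = C:  0.0743·cos θ + -0.3299·sin θ = 0.1571
  √(A²+B²)=0.3382;  θ3 = -1.3493+1.0875 ≈ -0.2617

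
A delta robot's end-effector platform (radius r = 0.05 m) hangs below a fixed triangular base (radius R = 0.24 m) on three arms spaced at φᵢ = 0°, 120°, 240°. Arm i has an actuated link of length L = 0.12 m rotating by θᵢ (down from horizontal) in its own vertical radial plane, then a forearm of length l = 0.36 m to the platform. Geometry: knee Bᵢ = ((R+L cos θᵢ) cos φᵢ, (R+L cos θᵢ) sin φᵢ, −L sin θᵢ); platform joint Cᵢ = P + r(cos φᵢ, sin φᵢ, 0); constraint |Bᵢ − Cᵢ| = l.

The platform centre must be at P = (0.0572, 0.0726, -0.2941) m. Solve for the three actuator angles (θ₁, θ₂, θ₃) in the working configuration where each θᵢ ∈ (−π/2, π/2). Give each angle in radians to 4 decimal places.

θ₁ = 0.3492, θ₂ = 0.5235, θ₃ = 1.3090

rotate P by −φ1: (0.0572, 0.0726, -0.2941)
  A=0.1328, B=-0.2941, C=(l²−L²−A²−y'²−z²)/(2L)=0.0242
  γ=atan2(-0.2941,0.1328)=-1.1467;  ψ=arccos(0.0749)=1.4959;  θ1=γ+ψ≈0.3492
φ2=120.0° → target in arm frame (0.0343, -0.0858)
  A=0.1557, B=-0.2941, C=(l²−L²−A²−y'²−z²)/(2L)=-0.0121
  γ=atan2(-0.2941,0.1557)=-1.0838;  ψ=arccos(-0.0365)=1.6073;  θ2=γ+ψ≈0.5235
arm 3 (φ=240.0°): x'=-0.0915, y'=0.0132
  A cos θ + B sin θ = C:  0.2815·cos θ + -0.2941·sin θ = -0.2112
  θ3 = atan2(B,A) + arccos(C/0.4071) = 1.3090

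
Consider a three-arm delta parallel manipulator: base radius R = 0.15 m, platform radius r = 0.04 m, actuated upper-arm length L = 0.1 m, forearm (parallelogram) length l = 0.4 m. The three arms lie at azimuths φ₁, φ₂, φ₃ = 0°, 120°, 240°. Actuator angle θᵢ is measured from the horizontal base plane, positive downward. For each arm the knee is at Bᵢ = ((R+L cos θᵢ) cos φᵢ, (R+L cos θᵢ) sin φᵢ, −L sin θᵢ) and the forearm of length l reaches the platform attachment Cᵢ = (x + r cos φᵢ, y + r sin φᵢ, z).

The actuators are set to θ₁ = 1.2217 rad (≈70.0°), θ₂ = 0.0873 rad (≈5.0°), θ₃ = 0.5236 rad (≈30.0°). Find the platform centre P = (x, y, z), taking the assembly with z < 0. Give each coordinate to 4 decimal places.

(-0.1264, 0.0469, -0.3848)

φ1=0.0°: virtual centre (0.1442, 0.0000, -0.0940), radius l
φ2=120.0°: virtual centre (-0.1048, 0.1815, -0.0087), radius l
arm 3 at φ=240.0°: (R−r)+L cos θ3 = 0.1966;  S3 = (-0.0983, -0.1703, -0.0500)
subtract pairs → two planes through P
plane₁₂: -0.4980x+0.3631y+0.1705z = 0.0144
Cramer: x(z) = -0.0263+0.2603z;  y(z) = 0.0036-0.1125z
quadratic in z: (1.0804)z²+(0.0984)z+(-0.1221)=0, √Δ=0.7330 → z ∈ {-0.3848, 0.2937}; z = -0.3848 (taking z<0)
x = -0.1264, y = 0.0469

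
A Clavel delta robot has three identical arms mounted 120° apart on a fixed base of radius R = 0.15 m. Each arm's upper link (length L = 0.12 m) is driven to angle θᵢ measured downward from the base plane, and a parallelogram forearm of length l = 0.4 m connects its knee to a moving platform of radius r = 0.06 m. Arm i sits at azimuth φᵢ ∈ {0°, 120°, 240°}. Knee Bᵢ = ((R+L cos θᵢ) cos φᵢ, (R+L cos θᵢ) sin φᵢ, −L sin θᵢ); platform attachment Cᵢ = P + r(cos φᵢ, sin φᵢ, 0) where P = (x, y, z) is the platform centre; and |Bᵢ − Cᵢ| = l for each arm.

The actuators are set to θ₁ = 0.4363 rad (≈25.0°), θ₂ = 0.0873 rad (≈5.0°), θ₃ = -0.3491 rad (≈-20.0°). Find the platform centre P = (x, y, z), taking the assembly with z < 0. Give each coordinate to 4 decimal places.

(-0.0764, -0.0476, -0.3371)

arm 1 at φ=0.0°: e+L cos θ1 = 0.1988;  O1 = (0.1988, 0.0000, -0.0507)
arm 2 at φ=120.0°: e+L cos θ2 = 0.2095;  O2 = (-0.1048, 0.1815, -0.0105)
arm 3 at φ=240.0°: e+L cos θ3 = 0.2028;  O3 = (-0.1014, -0.1756, 0.0410)
eliminate P² terms by subtracting sphere 1 from 2 and 3
plane₁₂: -0.6071x+0.3629y+0.0805z = 0.0019
Cramer: x(z) = -0.0022+0.2201z;  y(z) = 0.0017+0.1463z
quadratic in z: (1.0699)z²+(0.0135)z+(-0.1170)=0, √Δ=0.7079 → z ∈ {-0.3371, 0.3245}; z = -0.3371 (taking z<0)
x = -0.0764, y = -0.0476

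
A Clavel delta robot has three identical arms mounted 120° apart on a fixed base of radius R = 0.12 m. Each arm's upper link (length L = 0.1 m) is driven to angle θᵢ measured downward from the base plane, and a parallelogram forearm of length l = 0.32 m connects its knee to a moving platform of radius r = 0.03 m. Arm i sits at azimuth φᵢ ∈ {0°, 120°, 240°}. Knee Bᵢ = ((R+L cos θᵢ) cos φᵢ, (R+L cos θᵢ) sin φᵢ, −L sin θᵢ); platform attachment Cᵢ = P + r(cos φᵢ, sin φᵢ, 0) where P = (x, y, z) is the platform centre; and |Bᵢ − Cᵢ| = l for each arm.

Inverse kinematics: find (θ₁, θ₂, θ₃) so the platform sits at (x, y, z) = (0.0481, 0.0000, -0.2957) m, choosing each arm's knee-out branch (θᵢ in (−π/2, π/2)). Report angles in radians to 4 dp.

θ₁ = 0.0871, θ₂ = 0.5230, θ₃ = 0.5230

arm 1 (φ=0.0°): x'=0.0481, y'=0.0000
  A cos θ + B sin θ = C:  0.0419·cos θ + -0.2957·sin θ = 0.0160
  γ=atan2(-0.2957,0.0419)=-1.4300;  ψ=arccos(0.0537)=1.5171;  θ1=γ+ψ≈0.0871
rotate P by −φ2: (-0.0240, -0.0417, -0.2957)
  A cos θ + B sin θ = C:  0.1140·cos θ + -0.2957·sin θ = -0.0489
  γ=atan2(-0.2957,0.1140)=-1.2027;  ψ=arccos(-0.1543)=1.7257;  θ2=γ+ψ≈0.5230
rotate P by −φ3: (-0.0241, 0.0417, -0.2957)
  A=0.1141, B=-0.2957, C=(l²−L²−A²−y'²−z²)/(2L)=-0.0489
  γ=atan2(-0.2957,0.1141)=-1.2027;  ψ=arccos(-0.1543)=1.7257;  θ3=γ+ψ≈0.5230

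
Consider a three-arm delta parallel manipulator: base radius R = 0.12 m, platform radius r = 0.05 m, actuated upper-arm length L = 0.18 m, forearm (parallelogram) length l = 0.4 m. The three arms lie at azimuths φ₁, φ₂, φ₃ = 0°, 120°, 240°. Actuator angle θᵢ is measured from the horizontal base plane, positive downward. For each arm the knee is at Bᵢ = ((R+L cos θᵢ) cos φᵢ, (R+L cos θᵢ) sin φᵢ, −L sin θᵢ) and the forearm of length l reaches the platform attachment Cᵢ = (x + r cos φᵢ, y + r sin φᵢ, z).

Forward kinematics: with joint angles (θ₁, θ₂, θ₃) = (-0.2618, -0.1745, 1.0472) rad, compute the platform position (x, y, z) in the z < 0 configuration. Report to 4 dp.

centre 1 = (0.2439·cos0.0°, 0.2439·sin0.0°, 0.0466) = (0.2439, 0.0000, 0.0466)
φ2=120.0°: virtual centre (-0.1236, 0.2141, 0.0313), radius l
centre 3 = (0.1600·cos240.0°, 0.1600·sin240.0°, -0.1559) = (-0.0800, -0.1386, -0.1559)
|centre ₂|²−|centre ₁|² = 0.0005;  |centre ₃|²−|centre ₁|² = -0.0117
linear system: -0.7350x+0.4283y = 0.0005−-0.0307z; -0.6477x+-0.2771y = -0.0117−-0.4049z
Cramer: x(z) = 0.0102-0.3782z;  y(z) = 0.0186-0.5774z
sphere 1 gives Az²+Bz+C=0 with A=1.4763, B=0.0621, C=-0.1029;  B²−4AC=0.6114;  roots -0.2858, 0.2438;  negative root z = -0.2858
x = 0.1183, y = 0.1836

(0.1183, 0.1836, -0.2858)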